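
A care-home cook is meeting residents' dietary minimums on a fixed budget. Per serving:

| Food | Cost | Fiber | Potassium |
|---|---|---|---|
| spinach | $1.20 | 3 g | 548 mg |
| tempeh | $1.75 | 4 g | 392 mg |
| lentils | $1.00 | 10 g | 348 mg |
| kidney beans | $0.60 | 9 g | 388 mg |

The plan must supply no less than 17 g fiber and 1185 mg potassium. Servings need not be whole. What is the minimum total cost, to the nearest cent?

$1.83

Check every corner: each single food scaled to meet both minima, and each pair solved so both constraints bind.
spinach only: max(17/3, 1185/548) = 5.667 servings → $6.80.
tempeh only: max(17/4, 1185/392) = 4.25 servings → $7.44.
lentils only: max(17/10, 1185/348) = 3.405 servings → $3.41.
kidney beans only: max(17/9, 1185/388) = 3.054 servings → $1.83.
spinach + tempeh: intersection lies outside the first quadrant.
spinach + lentils with both tight: 1.338 servings and 1.299 servings → $2.90.
spinach + kidney beans with both tight: 1.08 servings and 1.529 servings → $2.21.
tempeh + lentils with both tight: 2.347 servings and 0.7611 servings → $4.87.
tempeh + kidney beans with both tight: 2.059 servings and 0.9737 servings → $4.19.
lentils + kidney beans: the both-tight solution has a negative serving — not a feasible corner.
So the least-cost plan costs $1.83.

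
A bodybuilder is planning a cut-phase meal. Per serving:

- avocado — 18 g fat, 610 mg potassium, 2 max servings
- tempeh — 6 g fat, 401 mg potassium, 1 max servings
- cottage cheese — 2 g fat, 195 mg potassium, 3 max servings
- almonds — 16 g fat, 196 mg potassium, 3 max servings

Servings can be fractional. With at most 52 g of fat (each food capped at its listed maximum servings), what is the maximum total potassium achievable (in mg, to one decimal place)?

2255.0 mg

Potassium per g fat: cottage cheese 97.5, tempeh 66.83, avocado 33.89, almonds 12.25.
Take 3 servings of cottage cheese: uses 6 g fat, +585.0 mg potassium (running total 585.0 mg).
Take 1 serving of tempeh: uses 6 g fat, +401.0 mg potassium (running total 986.0 mg).
Take 2 servings of avocado: uses 36 g fat, +1220.0 mg potassium (running total 2206.0 mg).
Take 0.25 servings of almonds: uses 4 g fat, +49.0 mg potassium (running total 2255.0 mg).
Filling greedily by potassium-per-g fat is optimal for one linear limit, giving 2255.0 mg.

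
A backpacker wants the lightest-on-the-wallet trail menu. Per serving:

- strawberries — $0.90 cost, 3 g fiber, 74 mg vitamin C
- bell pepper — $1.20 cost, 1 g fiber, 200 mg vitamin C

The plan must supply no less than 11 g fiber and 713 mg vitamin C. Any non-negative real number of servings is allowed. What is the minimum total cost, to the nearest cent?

$5.57

A basic optimal solution has at most two foods positive. Try each food alone and each pair with both targets met exactly.
strawberries only: max(11/3, 713/74) = 9.635 servings → $8.67.
bell pepper only: max(11/1, 713/200) = 11 servings → $13.20.
strawberries + bell pepper with both tight: 2.827 servings and 2.519 servings → $5.57.
Cheapest feasible corner: $5.57.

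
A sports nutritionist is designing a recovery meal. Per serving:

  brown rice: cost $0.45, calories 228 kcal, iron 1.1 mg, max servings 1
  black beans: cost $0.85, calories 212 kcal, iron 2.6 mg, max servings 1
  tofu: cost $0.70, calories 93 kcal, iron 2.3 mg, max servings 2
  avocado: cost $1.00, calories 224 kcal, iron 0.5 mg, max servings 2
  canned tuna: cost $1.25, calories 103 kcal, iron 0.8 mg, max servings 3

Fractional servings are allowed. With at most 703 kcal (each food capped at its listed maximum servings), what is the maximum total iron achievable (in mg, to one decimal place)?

Iron per kcal: tofu 0.02473, black beans 0.01226, canned tuna 0.007767, brown rice 0.004825, avocado 0.002232.
Take 2 servings of tofu: uses 186 kcal, +4.6 mg iron (running total 4.6 mg).
Take 1 serving of black beans: uses 212 kcal, +2.6 mg iron (running total 7.2 mg).
Take 2.961 servings of canned tuna: uses 305 kcal, +2.4 mg iron (running total 9.6 mg).
Filling greedily by iron-per-kcal is optimal for one linear limit, giving 9.6 mg.

9.6 mg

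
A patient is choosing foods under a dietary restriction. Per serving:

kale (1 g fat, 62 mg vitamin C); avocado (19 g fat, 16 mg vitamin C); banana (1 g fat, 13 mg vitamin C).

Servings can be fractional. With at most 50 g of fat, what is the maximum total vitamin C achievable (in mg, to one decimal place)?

Vitamin C per g fat: kale 62, banana 13, avocado 0.8421.
With no serving limits, spend the whole fat allowance on kale: 50 g / 1 g × 62 mg = 3100.0 mg.

3100.0 mg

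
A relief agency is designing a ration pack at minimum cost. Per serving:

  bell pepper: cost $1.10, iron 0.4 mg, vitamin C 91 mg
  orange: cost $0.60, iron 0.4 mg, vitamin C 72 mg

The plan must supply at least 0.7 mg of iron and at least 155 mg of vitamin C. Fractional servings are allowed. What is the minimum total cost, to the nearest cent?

Compare the cost at each extreme point of the feasible region.
bell pepper only: max(0.7/0.4, 155/91) = 1.75 servings → $1.93.
orange only: max(0.7/0.4, 155/72) = 2.153 servings → $1.29.
bell pepper + orange with both tight: 1.526 servings and 0.2237 servings → $1.81.
So the least-cost plan costs $1.29.

$1.29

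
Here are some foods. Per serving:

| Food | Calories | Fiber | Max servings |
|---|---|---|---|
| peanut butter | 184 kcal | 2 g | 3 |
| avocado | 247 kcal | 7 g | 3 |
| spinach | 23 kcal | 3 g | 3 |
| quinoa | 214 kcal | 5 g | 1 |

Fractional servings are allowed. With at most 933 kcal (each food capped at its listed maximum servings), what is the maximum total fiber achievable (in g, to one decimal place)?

Fiber per kcal: spinach 0.1304, avocado 0.02834, quinoa 0.02336, peanut butter 0.01087.
Take 3 servings of spinach: uses 69 kcal, +9.0 g fiber (running total 9.0 g).
Take 3 servings of avocado: uses 741 kcal, +21.0 g fiber (running total 30.0 g).
Take 0.5748 servings of quinoa: uses 123 kcal, +2.9 g fiber (running total 32.9 g).
Greedy by best ratio exhausts the calories allowance optimally: 32.9 g.

32.9 g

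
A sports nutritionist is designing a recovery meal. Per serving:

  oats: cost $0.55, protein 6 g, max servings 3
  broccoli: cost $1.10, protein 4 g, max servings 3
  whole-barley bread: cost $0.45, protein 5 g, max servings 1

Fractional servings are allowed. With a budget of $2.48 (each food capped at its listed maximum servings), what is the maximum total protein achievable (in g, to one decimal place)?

Protein per dollar: whole-barley bread 11.11, oats 10.91, broccoli 3.636.
Take 1 serving of whole-barley bread: spends $0.45, +5.0 g protein (running total 5.0 g).
Take 3 servings of oats: spends $1.65, +18.0 g protein (running total 23.0 g).
Take 0.3455 servings of broccoli: spends $0.38, +1.4 g protein (running total 24.4 g).
Filling greedily by protein-per-dollar is optimal for one linear limit, giving 24.4 g.

24.4 g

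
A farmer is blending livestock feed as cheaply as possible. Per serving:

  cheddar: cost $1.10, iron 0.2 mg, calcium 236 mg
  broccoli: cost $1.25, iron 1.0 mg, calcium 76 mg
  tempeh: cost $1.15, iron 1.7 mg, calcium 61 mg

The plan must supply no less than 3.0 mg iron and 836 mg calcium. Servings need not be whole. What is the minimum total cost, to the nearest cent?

$5.10

An LP optimum is at a vertex; with two nutrient constraints at most two foods are used. Check each candidate.
cheddar only: max(3.0/0.2, 836/236) = 15 servings → $16.50.
broccoli only: max(3.0/1.0, 836/76) = 11 servings → $13.75.
tempeh only: max(3.0/1.7, 836/61) = 13.7 servings → $15.76.
cheddar + broccoli with both tight: 2.754 servings and 2.449 servings → $6.09.
cheddar + tempeh with both tight: 3.183 servings and 1.39 servings → $5.10.
broccoli + tempeh: intersection lies outside the first quadrant.
Cheapest feasible corner: $5.10.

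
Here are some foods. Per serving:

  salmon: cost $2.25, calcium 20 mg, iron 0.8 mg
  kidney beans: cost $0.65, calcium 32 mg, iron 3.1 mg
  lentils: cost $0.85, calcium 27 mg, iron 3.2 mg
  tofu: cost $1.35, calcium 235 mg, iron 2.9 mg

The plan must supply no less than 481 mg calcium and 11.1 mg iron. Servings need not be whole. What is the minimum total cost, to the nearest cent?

For a min-cost LP with two ≥-constraints, a basic feasible solution has at most two positive variables.
salmon only: max(481/20, 11.1/0.8) = 24.05 servings → $54.11.
kidney beans only: max(481/32, 11.1/3.1) = 15.03 servings → $9.77.
lentils only: max(481/27, 11.1/3.2) = 17.81 servings → $15.14.
tofu only: max(481/235, 11.1/2.9) = 3.828 servings → $5.17.
salmon + kidney beans: the both-tight solution has a negative serving — not a feasible corner.
salmon + lentils: intersection lies outside the first quadrant.
salmon + tofu with both tight: 9.335 servings and 1.252 servings → $22.70.
kidney beans + lentils: the both-tight solution has a negative serving — not a feasible corner.
kidney beans + tofu with both tight: 1.909 servings and 1.787 servings → $3.65.
lentils + tofu with both tight: 1.801 servings and 1.84 servings → $4.01.
Cheapest feasible corner: $3.65.

$3.65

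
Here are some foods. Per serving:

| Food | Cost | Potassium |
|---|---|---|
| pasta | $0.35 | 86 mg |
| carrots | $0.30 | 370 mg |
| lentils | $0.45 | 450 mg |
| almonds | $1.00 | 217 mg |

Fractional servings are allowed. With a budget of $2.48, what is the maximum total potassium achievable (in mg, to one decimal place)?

3058.7 mg

Potassium per dollar: carrots 1233, lentils 1000, pasta 245.7, almonds 217.
With no serving limits, spend the whole cost allowance on carrots: $2.48 / $0.30 × 370 mg = 3058.7 mg.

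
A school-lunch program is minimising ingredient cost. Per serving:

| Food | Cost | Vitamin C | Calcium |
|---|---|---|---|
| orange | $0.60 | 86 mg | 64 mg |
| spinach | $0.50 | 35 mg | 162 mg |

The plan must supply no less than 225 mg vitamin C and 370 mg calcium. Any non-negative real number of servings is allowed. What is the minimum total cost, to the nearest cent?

An LP optimum is at a vertex; with two nutrient constraints at most two foods are used. Check each candidate.
orange only: max(225/86, 370/64) = 5.781 servings → $3.47.
spinach only: max(225/35, 370/162) = 6.429 servings → $3.21.
orange + spinach with both tight: 2.01 servings and 1.49 servings → $1.95.
So the least-cost plan costs $1.95.

$1.95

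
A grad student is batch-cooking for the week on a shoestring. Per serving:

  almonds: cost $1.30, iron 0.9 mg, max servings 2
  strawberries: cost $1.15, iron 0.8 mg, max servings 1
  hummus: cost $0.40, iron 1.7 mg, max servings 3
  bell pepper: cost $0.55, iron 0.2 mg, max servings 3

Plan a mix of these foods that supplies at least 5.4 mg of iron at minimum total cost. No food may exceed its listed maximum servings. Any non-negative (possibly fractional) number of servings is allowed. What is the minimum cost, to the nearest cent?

$1.63

Cost per mg of iron: hummus $0.2353, strawberries $1.4375, almonds $1.4444, bell pepper $2.7500.
Take 3 servings of hummus: +5.1 mg iron for $1.20 (total $1.20, still need 0.3 mg).
Take 0.375 servings of strawberries: +0.3 mg iron for $0.43 (total $1.63, still need 0.0 mg).
Greedy by cheapest-per-mg is optimal for a single linear constraint, so the minimum cost is $1.63.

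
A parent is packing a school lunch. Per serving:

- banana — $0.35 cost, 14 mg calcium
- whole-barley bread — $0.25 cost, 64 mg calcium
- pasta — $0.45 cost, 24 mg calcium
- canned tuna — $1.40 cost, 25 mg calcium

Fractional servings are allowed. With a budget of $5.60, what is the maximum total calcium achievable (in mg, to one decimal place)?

Calcium per dollar: whole-barley bread 256, pasta 53.33, banana 40, canned tuna 17.86.
With no serving limits, spend the whole cost allowance on whole-barley bread: $5.60 / $0.25 × 64 mg = 1433.6 mg.

1433.6 mg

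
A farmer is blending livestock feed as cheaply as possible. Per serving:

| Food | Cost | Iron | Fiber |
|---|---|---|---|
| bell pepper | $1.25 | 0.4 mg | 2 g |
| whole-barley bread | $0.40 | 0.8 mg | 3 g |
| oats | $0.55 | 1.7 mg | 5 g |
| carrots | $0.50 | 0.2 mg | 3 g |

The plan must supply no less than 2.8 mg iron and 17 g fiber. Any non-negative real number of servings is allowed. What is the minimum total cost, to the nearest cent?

The cheapest plan sits at a corner of the feasible region — with two constraints it uses at most two foods.
bell pepper only: max(2.8/0.4, 17/2) = 8.5 servings → $10.62.
whole-barley bread only: max(2.8/0.8, 17/3) = 5.667 servings → $2.27.
oats only: max(2.8/1.7, 17/5) = 3.4 servings → $1.87.
carrots only: max(2.8/0.2, 17/3) = 14 servings → $7.00.
bell pepper + whole-barley bread with both targets exact would need a negative amount; discard.
bell pepper + oats: intersection lies outside the first quadrant.
bell pepper + carrots with both tight: 6.25 servings and 1.5 servings → $8.56.
whole-barley bread + oats: the both-tight solution has a negative serving — not a feasible corner.
whole-barley bread + carrots with both tight: 2.778 servings and 2.889 servings → $2.56.
oats + carrots with both tight: 1.22 servings and 3.634 servings → $2.49.
Cheapest feasible corner: $1.87.

$1.87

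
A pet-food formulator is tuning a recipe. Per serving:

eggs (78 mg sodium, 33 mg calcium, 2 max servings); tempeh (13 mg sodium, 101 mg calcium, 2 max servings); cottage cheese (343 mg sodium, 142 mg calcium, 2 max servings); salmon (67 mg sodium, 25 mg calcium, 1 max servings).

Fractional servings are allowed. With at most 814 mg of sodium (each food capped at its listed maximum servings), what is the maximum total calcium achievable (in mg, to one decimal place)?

529.6 mg

Calcium per mg sodium: tempeh 7.769, eggs 0.4231, cottage cheese 0.414, salmon 0.3731.
Take 2 servings of tempeh: uses 26 mg sodium, +202.0 mg calcium (running total 202.0 mg).
Take 2 servings of eggs: uses 156 mg sodium, +66.0 mg calcium (running total 268.0 mg).
Take 1.843 servings of cottage cheese: uses 632 mg sodium, +261.6 mg calcium (running total 529.6 mg).
Greedy by best ratio exhausts the sodium allowance optimally: 529.6 mg.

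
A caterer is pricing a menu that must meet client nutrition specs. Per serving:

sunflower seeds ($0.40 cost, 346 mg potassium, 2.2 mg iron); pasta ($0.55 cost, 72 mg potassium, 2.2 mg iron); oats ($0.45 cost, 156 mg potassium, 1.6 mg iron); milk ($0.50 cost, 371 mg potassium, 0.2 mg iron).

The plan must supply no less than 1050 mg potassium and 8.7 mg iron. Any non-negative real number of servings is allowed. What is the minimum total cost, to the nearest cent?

$1.58

Check every corner: each single food scaled to meet both minima, and each pair solved so both constraints bind.
sunflower seeds only: max(1050/346, 8.7/2.2) = 3.955 servings → $1.58.
pasta only: max(1050/72, 8.7/2.2) = 14.58 servings → $8.02.
oats only: max(1050/156, 8.7/1.6) = 6.731 servings → $3.03.
milk only: max(1050/371, 8.7/0.2) = 43.5 servings → $21.75.
sunflower seeds + pasta with both tight: 2.793 servings and 1.162 servings → $1.76.
sunflower seeds + oats with both tight: 1.534 servings and 3.328 servings → $2.11.
sunflower seeds + milk: intersection lies outside the first quadrant.
pasta + oats with both targets exact would need a negative amount; discard.
pasta + milk with both tight: 3.764 servings and 2.1 servings → $3.12.
oats + milk with both tight: 5.366 servings and 0.574 servings → $2.70.
So the least-cost plan costs $1.58.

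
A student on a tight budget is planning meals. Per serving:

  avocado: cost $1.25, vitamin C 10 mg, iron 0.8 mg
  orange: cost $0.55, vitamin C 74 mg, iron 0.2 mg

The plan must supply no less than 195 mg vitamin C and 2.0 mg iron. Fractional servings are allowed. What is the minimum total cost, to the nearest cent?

$3.69

avocado only: max(195/10, 2.0/0.8) = 19.5 servings → $24.38.
orange only: max(195/74, 2.0/0.2) = 10 servings → $5.50.
avocado + orange with both tight: 1.906 servings and 2.378 servings → $3.69.
Cheapest feasible corner: $3.69.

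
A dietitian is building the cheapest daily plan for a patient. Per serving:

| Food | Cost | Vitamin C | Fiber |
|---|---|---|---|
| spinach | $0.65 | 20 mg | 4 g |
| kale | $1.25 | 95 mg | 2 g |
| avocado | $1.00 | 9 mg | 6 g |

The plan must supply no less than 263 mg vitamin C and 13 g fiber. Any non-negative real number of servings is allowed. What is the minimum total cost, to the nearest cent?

$4.27

Two binding constraints pin down two serving amounts, so the optimal mix uses at most two foods. The candidates are each food alone (scaled to the tighter of vitamin C/fiber) and each pair with both constraints tight.
spinach only: max(263/20, 13/4) = 13.15 servings → $8.55.
kale only: max(263/95, 13/2) = 6.5 servings → $8.12.
avocado only: max(263/9, 13/6) = 29.22 servings → $29.22.
spinach + kale with both tight: 2.085 servings and 2.329 servings → $4.27.
spinach + avocado: intersection lies outside the first quadrant.
kale + avocado with both tight: 2.647 servings and 1.284 servings → $4.59.
Cheapest feasible corner: $4.27.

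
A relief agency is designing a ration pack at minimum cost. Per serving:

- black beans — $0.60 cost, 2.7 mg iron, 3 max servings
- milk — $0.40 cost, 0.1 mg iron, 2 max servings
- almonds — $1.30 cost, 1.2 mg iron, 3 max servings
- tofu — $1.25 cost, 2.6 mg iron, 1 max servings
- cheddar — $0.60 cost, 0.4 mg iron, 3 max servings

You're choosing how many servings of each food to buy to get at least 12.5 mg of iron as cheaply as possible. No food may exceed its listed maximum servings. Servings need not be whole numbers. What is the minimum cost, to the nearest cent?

$5.00

Cost per mg of iron: black beans $0.2222, tofu $0.4808, almonds $1.0833, cheddar $1.5000, milk $4.0000.
Take 3 servings of black beans: +8.1 mg iron for $1.80 (total $1.80, still need 4.4 mg).
Take 1 serving of tofu: +2.6 mg iron for $1.25 (total $3.05, still need 1.8 mg).
Take 1.5 servings of almonds: +1.8 mg iron for $1.95 (total $5.00, still need 0.0 mg).
Greedy by cheapest-per-mg is optimal for a single linear constraint, so the minimum cost is $5.00.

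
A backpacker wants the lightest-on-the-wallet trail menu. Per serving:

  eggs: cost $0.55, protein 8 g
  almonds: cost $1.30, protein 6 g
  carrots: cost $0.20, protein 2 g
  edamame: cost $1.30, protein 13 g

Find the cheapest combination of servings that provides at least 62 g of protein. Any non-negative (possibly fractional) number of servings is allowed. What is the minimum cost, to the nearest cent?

$4.26

Cost per g of protein: eggs $0.0688, carrots $0.1000, edamame $0.1000, almonds $0.2167.
With no serving limits, use only eggs: 62 g / 8 g = 7.75 servings × $0.55 = $4.26.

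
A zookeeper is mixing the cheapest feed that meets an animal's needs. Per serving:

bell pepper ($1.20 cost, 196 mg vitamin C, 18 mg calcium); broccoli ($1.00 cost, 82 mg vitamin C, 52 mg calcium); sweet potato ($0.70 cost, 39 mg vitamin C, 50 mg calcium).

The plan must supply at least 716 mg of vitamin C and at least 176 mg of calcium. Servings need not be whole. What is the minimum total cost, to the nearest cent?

An LP optimum is at a vertex; with two nutrient constraints at most two foods are used. Check each candidate.
bell pepper only: max(716/196, 176/18) = 9.778 servings → $11.73.
broccoli only: max(716/82, 176/52) = 8.732 servings → $8.73.
sweet potato only: max(716/39, 176/50) = 18.36 servings → $12.85.
bell pepper + broccoli with both tight: 2.616 servings and 2.479 servings → $5.62.
bell pepper + sweet potato with both tight: 3.18 servings and 2.375 servings → $5.48.
broccoli + sweet potato: intersection lies outside the first quadrant.
So the least-cost plan costs $5.48.

$5.48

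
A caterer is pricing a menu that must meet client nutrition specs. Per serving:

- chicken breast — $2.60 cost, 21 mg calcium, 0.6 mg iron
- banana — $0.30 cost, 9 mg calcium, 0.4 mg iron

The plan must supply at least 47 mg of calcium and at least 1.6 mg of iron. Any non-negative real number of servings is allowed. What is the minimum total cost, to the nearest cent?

$1.57

This is a tiny linear program; its minimum lies at a vertex of the feasible set. List the vertices and price them.
chicken breast only: max(47/21, 1.6/0.6) = 2.667 servings → $6.93.
banana only: max(47/9, 1.6/0.4) = 5.222 servings → $1.57.
chicken breast + banana with both tight: 1.467 servings and 1.8 servings → $4.35.
So the least-cost plan costs $1.57.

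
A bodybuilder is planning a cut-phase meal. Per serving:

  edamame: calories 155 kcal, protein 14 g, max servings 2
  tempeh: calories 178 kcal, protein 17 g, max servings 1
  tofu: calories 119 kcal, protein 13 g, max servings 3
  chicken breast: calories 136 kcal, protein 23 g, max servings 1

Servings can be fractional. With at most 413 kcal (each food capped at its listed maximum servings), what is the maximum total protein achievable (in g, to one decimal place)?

Protein per kcal: chicken breast 0.1691, tofu 0.1092, tempeh 0.09551, edamame 0.09032.
Take 1 serving of chicken breast: uses 136 kcal, +23.0 g protein (running total 23.0 g).
Take 2.328 servings of tofu: uses 277 kcal, +30.3 g protein (running total 53.3 g).
Filling greedily by protein-per-kcal is optimal for one linear limit, giving 53.3 g.

53.3 g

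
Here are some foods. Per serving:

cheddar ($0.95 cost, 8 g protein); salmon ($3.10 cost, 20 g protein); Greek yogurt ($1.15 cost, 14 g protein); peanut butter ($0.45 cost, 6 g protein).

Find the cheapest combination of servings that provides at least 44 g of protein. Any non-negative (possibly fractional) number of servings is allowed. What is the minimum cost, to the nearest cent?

Cost per g of protein: peanut butter $0.0750, Greek yogurt $0.0821, cheddar $0.1187, salmon $0.1550.
With no serving limits, use only peanut butter: 44 g / 6 g = 7.333 servings × $0.45 = $3.30.

$3.30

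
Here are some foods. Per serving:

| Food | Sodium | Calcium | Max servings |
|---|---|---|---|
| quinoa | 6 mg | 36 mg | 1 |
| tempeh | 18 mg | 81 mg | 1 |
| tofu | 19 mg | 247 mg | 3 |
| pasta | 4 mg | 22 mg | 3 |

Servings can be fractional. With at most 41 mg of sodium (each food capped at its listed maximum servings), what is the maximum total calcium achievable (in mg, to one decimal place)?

533.0 mg

Calcium per mg sodium: tofu 13, quinoa 6, pasta 5.5, tempeh 4.5.
Take 2.158 servings of tofu: uses 41 mg sodium, +533.0 mg calcium (running total 533.0 mg).
Greedy by best ratio exhausts the sodium allowance optimally: 533.0 mg.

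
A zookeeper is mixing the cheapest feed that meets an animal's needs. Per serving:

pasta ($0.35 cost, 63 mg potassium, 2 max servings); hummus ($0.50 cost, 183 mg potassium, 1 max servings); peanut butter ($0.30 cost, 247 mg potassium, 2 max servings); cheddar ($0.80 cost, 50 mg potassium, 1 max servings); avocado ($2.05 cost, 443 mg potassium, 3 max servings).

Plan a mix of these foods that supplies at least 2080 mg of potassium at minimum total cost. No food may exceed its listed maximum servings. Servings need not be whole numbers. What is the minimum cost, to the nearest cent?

$7.66

Cost per mg of potassium: peanut butter $0.0012, hummus $0.0027, avocado $0.0046, pasta $0.0056, cheddar $0.0160.
Take 2 servings of peanut butter: +494.0 mg potassium for $0.60 (total $0.60, still need 1586.0 mg).
Take 1 serving of hummus: +183.0 mg potassium for $0.50 (total $1.10, still need 1403.0 mg).
Take 3 servings of avocado: +1329.0 mg potassium for $6.15 (total $7.25, still need 74.0 mg).
Take 1.175 servings of pasta: +74.0 mg potassium for $0.41 (total $7.66, still need 0.0 mg).
Filling from the cheapest source first is optimal under one linear minimum: $7.66.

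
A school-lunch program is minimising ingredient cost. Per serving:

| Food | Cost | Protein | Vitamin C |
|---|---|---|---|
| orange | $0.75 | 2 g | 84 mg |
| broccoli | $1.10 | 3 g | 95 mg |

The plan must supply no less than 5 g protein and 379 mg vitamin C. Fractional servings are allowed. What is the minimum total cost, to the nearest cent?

With two linear requirements the optimum uses one or two foods; enumerate the corners.
orange only: max(5/2, 379/84) = 4.512 servings → $3.38.
broccoli only: max(5/3, 379/95) = 3.989 servings → $4.39.
orange + broccoli: the both-tight solution has a negative serving — not a feasible corner.
Cheapest feasible corner: $3.38.

$3.38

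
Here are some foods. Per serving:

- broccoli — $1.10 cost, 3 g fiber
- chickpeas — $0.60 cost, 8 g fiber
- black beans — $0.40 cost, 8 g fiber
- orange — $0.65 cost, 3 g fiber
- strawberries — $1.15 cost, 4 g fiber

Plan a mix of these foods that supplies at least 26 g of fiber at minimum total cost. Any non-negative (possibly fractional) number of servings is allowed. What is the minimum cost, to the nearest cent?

$1.30

Cost per g of fiber: black beans $0.0500, chickpeas $0.0750, orange $0.2167, strawberries $0.2875, broccoli $0.3667.
With no serving limits, use only black beans: 26 g / 8 g = 3.25 servings × $0.40 = $1.30.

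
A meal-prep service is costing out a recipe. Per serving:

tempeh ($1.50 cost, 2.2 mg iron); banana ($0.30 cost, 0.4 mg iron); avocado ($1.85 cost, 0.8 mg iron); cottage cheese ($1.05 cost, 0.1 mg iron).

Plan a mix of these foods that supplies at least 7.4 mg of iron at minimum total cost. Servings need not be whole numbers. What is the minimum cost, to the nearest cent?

$5.05

Cost per mg of iron: tempeh $0.6818, banana $0.7500, avocado $2.3125, cottage cheese $10.5000.
With no serving limits, use only tempeh: 7.4 mg / 2.2 mg = 3.364 servings × $1.50 = $5.05.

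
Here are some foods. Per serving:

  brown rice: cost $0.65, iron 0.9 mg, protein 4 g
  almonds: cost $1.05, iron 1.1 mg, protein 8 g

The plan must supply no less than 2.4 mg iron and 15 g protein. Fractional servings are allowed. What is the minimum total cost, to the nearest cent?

$2.09

A basic optimal solution has at most two foods positive. Try each food alone and each pair with both targets met exactly.
brown rice only: max(2.4/0.9, 15/4) = 3.75 servings → $2.44.
almonds only: max(2.4/1.1, 15/8) = 2.182 servings → $2.29.
brown rice + almonds with both tight: 0.9643 servings and 1.393 servings → $2.09.
Cheapest feasible corner: $2.09.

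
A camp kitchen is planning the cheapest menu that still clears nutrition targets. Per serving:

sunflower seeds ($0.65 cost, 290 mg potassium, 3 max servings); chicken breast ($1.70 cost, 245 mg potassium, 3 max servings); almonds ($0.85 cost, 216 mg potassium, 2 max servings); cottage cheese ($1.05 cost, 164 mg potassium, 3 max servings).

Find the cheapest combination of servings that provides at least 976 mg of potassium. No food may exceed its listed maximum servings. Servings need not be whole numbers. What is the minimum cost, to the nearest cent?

$2.37

Cost per mg of potassium: sunflower seeds $0.0022, almonds $0.0039, cottage cheese $0.0064, chicken breast $0.0069.
Take 3 servings of sunflower seeds: +870.0 mg potassium for $1.95 (total $1.95, still need 106.0 mg).
Take 0.4907 servings of almonds: +106.0 mg potassium for $0.42 (total $2.37, still need 0.0 mg).
Filling from the cheapest source first is optimal under one linear minimum: $2.37.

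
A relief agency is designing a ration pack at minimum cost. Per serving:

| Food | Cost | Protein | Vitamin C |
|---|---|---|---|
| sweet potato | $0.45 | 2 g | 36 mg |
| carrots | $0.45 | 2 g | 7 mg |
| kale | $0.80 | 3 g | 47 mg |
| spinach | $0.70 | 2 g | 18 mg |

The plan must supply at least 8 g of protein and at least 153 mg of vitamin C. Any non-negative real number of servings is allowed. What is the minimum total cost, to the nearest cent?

At the optimum either one food covers both requirements or two foods hit both targets exactly; no other combination can be cheaper.
sweet potato only: max(8/2, 153/36) = 4.25 servings → $1.91.
carrots only: max(8/2, 153/7) = 21.86 servings → $9.84.
kale only: max(8/3, 153/47) = 3.255 servings → $2.60.
spinach only: max(8/2, 153/18) = 8.5 servings → $5.95.
sweet potato + carrots: the both-tight solution has a negative serving — not a feasible corner.
sweet potato + kale: intersection lies outside the first quadrant.
sweet potato + spinach: intersection lies outside the first quadrant.
carrots + kale with both targets exact would need a negative amount; discard.
carrots + spinach with both targets exact would need a negative amount; discard.
kale + spinach: the both-tight solution has a negative serving — not a feasible corner.
Cheapest feasible corner: $1.91.

$1.91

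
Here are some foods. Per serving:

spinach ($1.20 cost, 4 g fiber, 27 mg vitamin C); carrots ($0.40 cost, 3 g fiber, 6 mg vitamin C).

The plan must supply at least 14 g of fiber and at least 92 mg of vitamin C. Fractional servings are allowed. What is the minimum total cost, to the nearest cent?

$4.11

spinach only: max(14/4, 92/27) = 3.5 servings → $4.20.
carrots only: max(14/3, 92/6) = 15.33 servings → $6.13.
spinach + carrots with both tight: 3.368 servings and 0.1754 servings → $4.11.
The minimum over all feasible corners is $4.11.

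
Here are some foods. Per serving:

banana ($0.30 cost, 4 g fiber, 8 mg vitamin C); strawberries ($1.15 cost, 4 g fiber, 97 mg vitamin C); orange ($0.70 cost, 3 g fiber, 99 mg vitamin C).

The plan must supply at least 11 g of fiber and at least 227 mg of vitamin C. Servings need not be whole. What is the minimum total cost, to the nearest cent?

$1.87

A basic optimal solution has at most two foods positive. Try each food alone and each pair with both targets met exactly.
banana only: max(11/4, 227/8) = 28.38 servings → $8.51.
strawberries only: max(11/4, 227/97) = 2.75 servings → $3.16.
orange only: max(11/3, 227/99) = 3.667 servings → $2.57.
banana + strawberries with both tight: 0.4466 servings and 2.303 servings → $2.78.
banana + orange with both tight: 1.097 servings and 2.204 servings → $1.87.
strawberries + orange with both targets exact would need a negative amount; discard.
The minimum over all feasible corners is $1.87.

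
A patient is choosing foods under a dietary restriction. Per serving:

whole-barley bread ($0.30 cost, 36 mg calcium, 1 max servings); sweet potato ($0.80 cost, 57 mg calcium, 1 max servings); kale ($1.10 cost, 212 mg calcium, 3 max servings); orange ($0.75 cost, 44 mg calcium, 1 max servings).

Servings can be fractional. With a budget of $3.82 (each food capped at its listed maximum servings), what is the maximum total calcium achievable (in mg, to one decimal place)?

Calcium per dollar: kale 192.7, whole-barley bread 120, sweet potato 71.25, orange 58.67.
Take 3 servings of kale: spends $3.30, +636.0 mg calcium (running total 636.0 mg).
Take 1 serving of whole-barley bread: spends $0.30, +36.0 mg calcium (running total 672.0 mg).
Take 0.275 servings of sweet potato: spends $0.22, +15.7 mg calcium (running total 687.7 mg).
Greedy by best ratio exhausts the cost allowance optimally: 687.7 mg.

687.7 mg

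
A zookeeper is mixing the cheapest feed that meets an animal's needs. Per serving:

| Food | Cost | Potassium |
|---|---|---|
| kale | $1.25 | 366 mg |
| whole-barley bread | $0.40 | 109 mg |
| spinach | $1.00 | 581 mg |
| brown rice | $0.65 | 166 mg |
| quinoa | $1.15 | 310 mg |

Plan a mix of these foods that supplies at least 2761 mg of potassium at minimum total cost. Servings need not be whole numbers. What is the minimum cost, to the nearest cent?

$4.75

Cost per mg of potassium: spinach $0.0017, kale $0.0034, whole-barley bread $0.0037, quinoa $0.0037, brown rice $0.0039.
With no serving limits, use only spinach: 2761 mg / 581 mg = 4.752 servings × $1.00 = $4.75.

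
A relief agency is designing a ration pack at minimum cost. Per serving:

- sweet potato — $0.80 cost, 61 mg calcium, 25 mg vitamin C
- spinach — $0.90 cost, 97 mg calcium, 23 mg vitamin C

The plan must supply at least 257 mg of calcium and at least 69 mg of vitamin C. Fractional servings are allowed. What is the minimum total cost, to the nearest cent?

An LP optimum is at a vertex; with two nutrient constraints at most two foods are used. Check each candidate.
sweet potato only: max(257/61, 69/25) = 4.213 servings → $3.37.
spinach only: max(257/97, 69/23) = 3 servings → $2.70.
sweet potato + spinach with both tight: 0.7652 servings and 2.168 servings → $2.56.
So the least-cost plan costs $2.56.

$2.56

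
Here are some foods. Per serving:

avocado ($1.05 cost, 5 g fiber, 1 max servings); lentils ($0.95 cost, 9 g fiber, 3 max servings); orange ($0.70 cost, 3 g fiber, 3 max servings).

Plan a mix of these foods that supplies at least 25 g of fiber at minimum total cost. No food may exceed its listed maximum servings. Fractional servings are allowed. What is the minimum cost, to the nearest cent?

Cost per g of fiber: lentils $0.1056, avocado $0.2100, orange $0.2333.
Take 2.778 servings of lentils: +25.0 g fiber for $2.64 (total $2.64, still need 0.0 g).
Greedy by cheapest-per-g is optimal for a single linear constraint, so the minimum cost is $2.64.

$2.64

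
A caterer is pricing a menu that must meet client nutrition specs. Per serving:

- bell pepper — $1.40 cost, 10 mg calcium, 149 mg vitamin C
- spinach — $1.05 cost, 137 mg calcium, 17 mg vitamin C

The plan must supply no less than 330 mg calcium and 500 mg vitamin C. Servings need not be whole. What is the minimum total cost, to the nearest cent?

Compare the cost at each extreme point of the feasible region.
bell pepper only: max(330/10, 500/149) = 33 servings → $46.20.
spinach only: max(330/137, 500/17) = 29.41 servings → $30.88.
bell pepper + spinach with both tight: 3.107 servings and 2.182 servings → $6.64.
So the least-cost plan costs $6.64.

$6.64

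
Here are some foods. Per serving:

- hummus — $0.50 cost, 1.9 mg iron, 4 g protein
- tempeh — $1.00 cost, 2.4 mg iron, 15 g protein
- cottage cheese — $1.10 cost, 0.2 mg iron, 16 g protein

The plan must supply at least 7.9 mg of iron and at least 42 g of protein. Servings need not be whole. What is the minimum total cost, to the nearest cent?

Minimising a linear cost over {iron ≥ 7.9, protein ≥ 42, servings ≥ 0} — the optimum is at a vertex, using one or two foods.
hummus only: max(7.9/1.9, 42/4) = 10.5 servings → $5.25.
tempeh only: max(7.9/2.4, 42/15) = 3.292 servings → $3.29.
cottage cheese only: max(7.9/0.2, 42/16) = 39.5 servings → $43.45.
hummus + tempeh with both tight: 0.9365 servings and 2.55 servings → $3.02.
hummus + cottage cheese with both tight: 3.986 servings and 1.628 servings → $3.78.
tempeh + cottage cheese: the both-tight solution has a negative serving — not a feasible corner.
So the least-cost plan costs $3.02.

$3.02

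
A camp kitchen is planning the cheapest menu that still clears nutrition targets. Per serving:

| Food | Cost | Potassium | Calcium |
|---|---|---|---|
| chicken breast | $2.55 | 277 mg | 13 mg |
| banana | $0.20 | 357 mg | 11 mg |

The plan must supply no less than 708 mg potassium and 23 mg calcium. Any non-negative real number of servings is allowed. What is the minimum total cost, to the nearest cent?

Two binding constraints pin down two serving amounts, so the optimal mix uses at most two foods. The candidates are each food alone (scaled to the tighter of potassium/calcium) and each pair with both constraints tight.
chicken breast only: max(708/277, 23/13) = 2.556 servings → $6.52.
banana only: max(708/357, 23/11) = 2.091 servings → $0.42.
chicken breast + banana with both tight: 0.2654 servings and 1.777 servings → $1.03.
Cheapest feasible corner: $0.42.

$0.42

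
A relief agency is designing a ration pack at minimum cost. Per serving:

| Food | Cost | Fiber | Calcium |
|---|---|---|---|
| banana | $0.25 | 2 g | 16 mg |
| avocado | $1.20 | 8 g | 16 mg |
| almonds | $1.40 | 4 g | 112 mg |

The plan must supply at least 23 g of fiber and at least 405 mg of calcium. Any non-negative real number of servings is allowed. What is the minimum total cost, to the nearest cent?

Minimising a linear cost over {fiber ≥ 23, calcium ≥ 405, servings ≥ 0} — the optimum is at a vertex, using one or two foods.
banana only: max(23/2, 405/16) = 25.31 servings → $6.33.
avocado only: max(23/8, 405/16) = 25.31 servings → $30.38.
almonds only: max(23/4, 405/112) = 5.75 servings → $8.05.
banana + avocado: the both-tight solution has a negative serving — not a feasible corner.
banana + almonds with both tight: 5.975 servings and 2.763 servings → $5.36.
avocado + almonds with both tight: 1.149 servings and 3.452 servings → $6.21.
So the least-cost plan costs $5.36.

$5.36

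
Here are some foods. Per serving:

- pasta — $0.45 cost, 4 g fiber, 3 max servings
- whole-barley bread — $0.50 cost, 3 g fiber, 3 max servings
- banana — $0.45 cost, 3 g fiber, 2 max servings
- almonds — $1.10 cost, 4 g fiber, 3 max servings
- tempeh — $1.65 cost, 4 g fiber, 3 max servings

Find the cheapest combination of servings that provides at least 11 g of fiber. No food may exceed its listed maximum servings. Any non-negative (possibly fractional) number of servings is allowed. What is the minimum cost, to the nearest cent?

Cost per g of fiber: pasta $0.1125, banana $0.1500, whole-barley bread $0.1667, almonds $0.2750, tempeh $0.4125.
Take 2.75 servings of pasta: +11.0 g fiber for $1.24 (total $1.24, still need 0.0 g).
Greedy by cheapest-per-g is optimal for a single linear constraint, so the minimum cost is $1.24.

$1.24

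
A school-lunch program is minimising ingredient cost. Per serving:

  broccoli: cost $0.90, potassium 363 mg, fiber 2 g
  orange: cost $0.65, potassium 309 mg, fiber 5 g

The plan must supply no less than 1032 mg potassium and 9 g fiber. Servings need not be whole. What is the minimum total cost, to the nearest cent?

$2.17

Compare the cost at each extreme point of the feasible region.
broccoli only: max(1032/363, 9/2) = 4.5 servings → $4.05.
orange only: max(1032/309, 9/5) = 3.34 servings → $2.17.
broccoli + orange with both tight: 1.987 servings and 1.005 servings → $2.44.
The minimum over all feasible corners is $2.17.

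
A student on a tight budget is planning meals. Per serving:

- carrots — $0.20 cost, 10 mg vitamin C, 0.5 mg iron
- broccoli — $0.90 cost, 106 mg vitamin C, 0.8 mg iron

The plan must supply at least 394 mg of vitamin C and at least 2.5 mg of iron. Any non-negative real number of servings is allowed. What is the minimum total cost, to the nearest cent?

At the optimum either one food covers both requirements or two foods hit both targets exactly; no other combination can be cheaper.
carrots only: max(394/10, 2.5/0.5) = 39.4 servings → $7.88.
broccoli only: max(394/106, 2.5/0.8) = 3.717 servings → $3.35.
carrots + broccoli: intersection lies outside the first quadrant.
So the least-cost plan costs $3.35.

$3.35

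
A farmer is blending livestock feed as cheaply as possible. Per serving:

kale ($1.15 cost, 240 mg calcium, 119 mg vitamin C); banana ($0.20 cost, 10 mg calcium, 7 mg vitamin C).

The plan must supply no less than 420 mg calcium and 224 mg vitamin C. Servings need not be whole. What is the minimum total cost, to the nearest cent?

Minimising a linear cost over {calcium ≥ 420, vitamin C ≥ 224, servings ≥ 0} — the optimum is at a vertex, using one or two foods.
kale only: max(420/240, 224/119) = 1.882 servings → $2.16.
banana only: max(420/10, 224/7) = 42 servings → $8.40.
kale + banana with both tight: 1.429 servings and 7.714 servings → $3.19.
So the least-cost plan costs $2.16.

$2.16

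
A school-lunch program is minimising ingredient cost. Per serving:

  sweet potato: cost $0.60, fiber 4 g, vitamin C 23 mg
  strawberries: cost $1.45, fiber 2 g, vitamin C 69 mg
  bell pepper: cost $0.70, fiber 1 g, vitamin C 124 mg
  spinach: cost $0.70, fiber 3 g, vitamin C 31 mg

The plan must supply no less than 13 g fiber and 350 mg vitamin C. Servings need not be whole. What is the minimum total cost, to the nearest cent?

$3.23

At the optimum either one food covers both requirements or two foods hit both targets exactly; no other combination can be cheaper.
sweet potato only: max(13/4, 350/23) = 15.22 servings → $9.13.
strawberries only: max(13/2, 350/69) = 6.5 servings → $9.43.
bell pepper only: max(13/1, 350/124) = 13 servings → $9.10.
spinach only: max(13/3, 350/31) = 11.29 servings → $7.90.
sweet potato + strawberries with both tight: 0.8565 servings and 4.787 servings → $7.46.
sweet potato + bell pepper with both tight: 2.668 servings and 2.328 servings → $3.23.
sweet potato + spinach with both targets exact would need a negative amount; discard.
strawberries + bell pepper: the both-tight solution has a negative serving — not a feasible corner.
strawberries + spinach with both tight: 4.462 servings and 1.359 servings → $7.42.
bell pepper + spinach with both tight: 1.897 servings and 3.701 servings → $3.92.
Cheapest feasible corner: $3.23.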